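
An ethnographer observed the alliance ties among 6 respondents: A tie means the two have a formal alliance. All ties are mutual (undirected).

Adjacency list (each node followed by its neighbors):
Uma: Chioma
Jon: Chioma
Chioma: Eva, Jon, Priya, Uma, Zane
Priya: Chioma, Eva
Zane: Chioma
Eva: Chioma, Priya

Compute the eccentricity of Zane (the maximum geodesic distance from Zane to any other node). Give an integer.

2

Distances from Zane: Chioma:1, Eva:2, Jon:2, Priya:2, Uma:2.
The largest is 2 (to Uma, Priya, Jon, and Eva), so the eccentricity of Zane is 2.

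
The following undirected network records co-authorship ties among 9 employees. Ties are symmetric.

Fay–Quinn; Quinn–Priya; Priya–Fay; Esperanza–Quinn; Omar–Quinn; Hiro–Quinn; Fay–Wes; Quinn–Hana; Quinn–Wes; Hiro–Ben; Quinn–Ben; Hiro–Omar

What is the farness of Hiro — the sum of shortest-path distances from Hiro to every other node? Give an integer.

Distances from Hiro: Ben:1, Esperanza:2, Fay:2, Hana:2, Omar:1, Priya:2, Quinn:1, Wes:2.
Sum = 1 + 2 + 2 + 2 + 1 + 2 + 1 + 2 = 13.

13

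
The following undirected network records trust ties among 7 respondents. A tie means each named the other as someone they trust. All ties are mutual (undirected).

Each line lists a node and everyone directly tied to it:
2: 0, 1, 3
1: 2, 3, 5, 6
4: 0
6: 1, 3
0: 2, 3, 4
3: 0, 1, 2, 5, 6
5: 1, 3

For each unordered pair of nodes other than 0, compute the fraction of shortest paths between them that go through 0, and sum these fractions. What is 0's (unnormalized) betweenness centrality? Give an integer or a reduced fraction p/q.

5

Pairs whose geodesics pass through 0 — 2–4: 1; 4–3: 1; 4–6: 1; 4–1: 2/2; 4–5: 1.
All other pairs contribute 0.
Summing the contributions gives betweenness(0) = 5.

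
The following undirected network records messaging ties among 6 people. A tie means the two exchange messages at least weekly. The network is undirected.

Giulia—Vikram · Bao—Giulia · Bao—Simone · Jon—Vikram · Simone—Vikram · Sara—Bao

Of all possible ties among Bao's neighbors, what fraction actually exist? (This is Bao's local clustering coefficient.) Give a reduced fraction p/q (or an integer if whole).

0

Bao's neighbors: Giulia, Sara, and Simone (k = 3).
Possible neighbor pairs: C(3,2) = 3. Edges among them: none → e = 0.
Clustering(Bao) = 0/3 = 0.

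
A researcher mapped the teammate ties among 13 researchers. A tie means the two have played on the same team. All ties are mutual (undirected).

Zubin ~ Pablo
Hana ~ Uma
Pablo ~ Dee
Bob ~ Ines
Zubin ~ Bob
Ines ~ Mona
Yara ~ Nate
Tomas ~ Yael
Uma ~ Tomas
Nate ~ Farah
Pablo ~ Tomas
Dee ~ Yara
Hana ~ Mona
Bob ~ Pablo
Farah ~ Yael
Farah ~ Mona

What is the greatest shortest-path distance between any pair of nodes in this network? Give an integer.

4

Eccentricity of each node (its greatest distance to any other): Bob:4, Dee:4, Farah:4, Hana:4, Ines:4, Mona:4, Nate:4, Pablo:3, Tomas:3, Uma:4, Yael:3, Yara:4, Zubin:4.
The maximum eccentricity is 4, realized for instance by the pair Nate–Zubin via Nate – Yara – Dee – Pablo – Zubin. So the diameter is 4.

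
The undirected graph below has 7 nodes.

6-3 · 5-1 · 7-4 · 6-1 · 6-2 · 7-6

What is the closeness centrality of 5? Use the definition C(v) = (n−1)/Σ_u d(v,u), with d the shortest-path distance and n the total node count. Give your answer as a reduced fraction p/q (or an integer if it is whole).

Distances from 5: 1:1, 2:3, 3:3, 4:4, 6:2, 7:3. Sum = 16.
n = 7, so closeness = 6/16 = 3/8.

3/8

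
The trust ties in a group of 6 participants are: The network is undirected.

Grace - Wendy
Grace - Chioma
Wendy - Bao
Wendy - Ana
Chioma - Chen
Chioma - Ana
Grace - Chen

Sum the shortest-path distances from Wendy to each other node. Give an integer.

Distances from Wendy: Ana:1, Bao:1, Chen:2, Chioma:2, Grace:1.
Sum = 1 + 1 + 2 + 2 + 1 = 7.

7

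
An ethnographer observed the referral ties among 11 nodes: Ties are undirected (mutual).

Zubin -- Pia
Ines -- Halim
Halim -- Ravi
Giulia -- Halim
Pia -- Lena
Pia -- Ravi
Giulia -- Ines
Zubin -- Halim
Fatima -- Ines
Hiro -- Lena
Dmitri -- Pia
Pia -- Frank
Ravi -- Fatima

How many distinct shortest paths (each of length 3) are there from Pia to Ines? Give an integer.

3

The shortest distance is 3. The length-3 paths are: Pia–Ravi–Fatima–Ines; Pia–Ravi–Halim–Ines; Pia–Zubin–Halim–Ines.
That gives 3 distinct shortest paths.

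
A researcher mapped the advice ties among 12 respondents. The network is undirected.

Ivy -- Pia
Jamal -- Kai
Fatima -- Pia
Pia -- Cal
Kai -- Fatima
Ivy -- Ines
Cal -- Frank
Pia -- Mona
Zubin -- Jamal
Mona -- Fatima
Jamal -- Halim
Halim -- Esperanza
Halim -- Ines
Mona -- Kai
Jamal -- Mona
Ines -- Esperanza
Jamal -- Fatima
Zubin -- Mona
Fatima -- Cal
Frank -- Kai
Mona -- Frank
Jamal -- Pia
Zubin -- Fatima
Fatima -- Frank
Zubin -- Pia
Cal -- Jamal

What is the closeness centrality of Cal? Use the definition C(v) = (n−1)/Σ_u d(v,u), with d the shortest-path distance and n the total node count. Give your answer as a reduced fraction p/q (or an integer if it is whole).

11/20

Distances from Cal: Esperanza:3, Fatima:1, Frank:1, Halim:2, Ines:3, Ivy:2, Jamal:1, Kai:2, Mona:2, Pia:1, Zubin:2. Sum = 20.
n = 12, so closeness = 11/20.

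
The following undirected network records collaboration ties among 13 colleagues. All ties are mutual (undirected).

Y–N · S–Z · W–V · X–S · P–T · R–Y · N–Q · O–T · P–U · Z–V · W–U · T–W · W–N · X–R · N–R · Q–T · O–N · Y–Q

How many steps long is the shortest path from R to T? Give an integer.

3

One shortest route is R – N – W – T, which uses 3 edges, and at distance 2 from R we only reach {O, Q, S, W}, which does not include T. So d(R,T) = 3.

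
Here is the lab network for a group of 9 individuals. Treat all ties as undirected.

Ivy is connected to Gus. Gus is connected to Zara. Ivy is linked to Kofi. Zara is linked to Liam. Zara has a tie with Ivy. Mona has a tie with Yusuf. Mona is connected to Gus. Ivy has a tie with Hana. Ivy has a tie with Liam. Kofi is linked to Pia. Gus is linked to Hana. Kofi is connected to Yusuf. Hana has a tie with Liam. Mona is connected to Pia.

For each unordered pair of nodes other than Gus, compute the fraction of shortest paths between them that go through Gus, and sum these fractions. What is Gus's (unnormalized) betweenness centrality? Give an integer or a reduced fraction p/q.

19/3

Pairs whose geodesics pass through Gus — Yusuf–Zara: 1/2; Yusuf–Hana: 1/2; Mona–Ivy: 1; Mona–Liam: 3/3; Mona–Zara: 1; Mona–Hana: 1; Pia–Zara: 1/2; Pia–Hana: 1/2; Zara–Hana: 1/3.
All other pairs contribute 0.
Summing the contributions gives betweenness(Gus) = 19/3.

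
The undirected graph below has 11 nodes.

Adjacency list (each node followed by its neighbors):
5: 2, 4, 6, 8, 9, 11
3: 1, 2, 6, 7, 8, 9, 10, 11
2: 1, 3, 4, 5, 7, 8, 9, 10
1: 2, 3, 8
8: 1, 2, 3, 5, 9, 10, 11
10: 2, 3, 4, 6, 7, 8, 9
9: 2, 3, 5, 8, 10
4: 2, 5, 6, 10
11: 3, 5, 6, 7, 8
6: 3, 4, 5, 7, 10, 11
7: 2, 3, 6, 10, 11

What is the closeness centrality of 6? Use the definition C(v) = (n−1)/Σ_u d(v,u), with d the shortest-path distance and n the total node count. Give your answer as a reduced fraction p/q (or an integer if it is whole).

5/7

Distances from 6: 1:2, 2:2, 3:1, 4:1, 5:1, 7:1, 8:2, 9:2, 10:1, 11:1. Sum = 14.
n = 11, so closeness = 10/14 = 5/7.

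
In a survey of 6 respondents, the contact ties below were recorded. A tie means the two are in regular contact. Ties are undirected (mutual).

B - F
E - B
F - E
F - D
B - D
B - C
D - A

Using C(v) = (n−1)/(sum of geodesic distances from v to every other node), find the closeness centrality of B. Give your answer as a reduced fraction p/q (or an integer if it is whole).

Distances from B: A:2, C:1, D:1, E:1, F:1. Sum = 6.
n = 6, so closeness = 5/6.

5/6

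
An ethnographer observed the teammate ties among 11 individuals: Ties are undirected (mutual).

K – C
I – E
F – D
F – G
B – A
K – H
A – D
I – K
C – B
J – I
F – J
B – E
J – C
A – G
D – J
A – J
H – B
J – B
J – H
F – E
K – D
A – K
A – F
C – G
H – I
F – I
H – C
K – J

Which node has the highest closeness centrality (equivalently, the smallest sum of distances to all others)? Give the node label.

Farness (sum of distances to all others) for each node — A:14, B:15, C:15, D:16, E:17, F:14, G:17, H:15, I:15, J:12, K:14.
The smallest farness is 12, for J, so J has the highest closeness.

J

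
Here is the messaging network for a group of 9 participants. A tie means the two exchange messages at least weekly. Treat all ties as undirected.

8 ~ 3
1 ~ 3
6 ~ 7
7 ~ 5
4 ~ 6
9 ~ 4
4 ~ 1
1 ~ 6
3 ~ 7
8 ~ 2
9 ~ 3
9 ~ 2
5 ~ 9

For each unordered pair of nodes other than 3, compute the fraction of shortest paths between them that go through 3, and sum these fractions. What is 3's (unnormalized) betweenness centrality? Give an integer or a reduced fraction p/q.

49/6

Pairs whose geodesics pass through 3 — 1–7: 1/2; 1–5: 2/4; 1–9: 1/2; 1–2: 2/3; 1–8: 1; 4–8: 2/3; 6–8: 2/2; 7–9: 1/2; 7–2: 2/3; 7–8: 1; 5–8: 2/3; 9–8: 1/2.
All other pairs contribute 0.
Summing the contributions gives betweenness(3) = 49/6.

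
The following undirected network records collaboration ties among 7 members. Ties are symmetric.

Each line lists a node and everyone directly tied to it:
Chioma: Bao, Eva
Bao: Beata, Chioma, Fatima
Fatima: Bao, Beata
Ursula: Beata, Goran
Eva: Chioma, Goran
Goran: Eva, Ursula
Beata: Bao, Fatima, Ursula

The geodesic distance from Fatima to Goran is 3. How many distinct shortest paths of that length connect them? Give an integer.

The shortest distance is 3, and the only length-3 path is Fatima–Beata–Ursula–Goran. So there is exactly 1 shortest path.

1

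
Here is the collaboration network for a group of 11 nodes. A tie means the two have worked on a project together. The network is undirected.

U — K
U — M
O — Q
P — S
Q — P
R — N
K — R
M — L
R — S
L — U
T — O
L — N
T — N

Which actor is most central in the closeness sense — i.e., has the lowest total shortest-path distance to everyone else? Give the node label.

Farness (sum of distances to all others) for each node — K:24, L:23, M:30, N:19, O:27, P:28, Q:30, R:20, S:24, T:23, U:26.
The smallest farness is 19, for N, so N has the highest closeness.

N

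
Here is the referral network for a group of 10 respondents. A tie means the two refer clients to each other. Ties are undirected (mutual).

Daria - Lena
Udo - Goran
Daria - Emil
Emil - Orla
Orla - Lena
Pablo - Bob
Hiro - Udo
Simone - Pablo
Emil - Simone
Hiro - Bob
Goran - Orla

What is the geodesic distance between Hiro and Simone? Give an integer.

One shortest route is Hiro – Bob – Pablo – Simone, which uses 3 edges, and at distance 2 from Hiro we only reach {Goran, Pablo}, which does not include Simone. So d(Hiro,Simone) = 3.

3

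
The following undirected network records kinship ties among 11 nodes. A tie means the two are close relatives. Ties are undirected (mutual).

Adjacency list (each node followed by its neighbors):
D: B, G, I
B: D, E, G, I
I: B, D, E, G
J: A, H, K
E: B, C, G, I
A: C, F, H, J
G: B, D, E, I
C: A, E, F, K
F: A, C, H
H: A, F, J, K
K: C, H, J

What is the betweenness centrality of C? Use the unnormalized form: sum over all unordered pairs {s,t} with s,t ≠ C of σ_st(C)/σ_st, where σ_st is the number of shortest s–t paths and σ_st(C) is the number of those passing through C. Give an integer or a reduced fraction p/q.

Pairs whose geodesics pass through C — K–F: 1/2; K–A: 1/3; K–B: 1; K–I: 1; K–E: 1; K–G: 1; K–D: 3/3; H–B: 3/3; H–I: 3/3; H–E: 3/3; H–G: 3/3; H–D: 9/9; F–B: 1; F–I: 1 … (+13 more pairs).
All other pairs contribute 0.
Summing the contributions gives betweenness(C) = 155/6.

155/6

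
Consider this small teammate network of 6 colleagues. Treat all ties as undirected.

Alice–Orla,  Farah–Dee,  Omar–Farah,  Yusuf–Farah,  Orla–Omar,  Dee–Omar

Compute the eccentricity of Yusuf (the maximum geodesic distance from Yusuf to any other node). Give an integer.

Distances from Yusuf: Alice:4, Dee:2, Farah:1, Omar:2, Orla:3.
The largest is 4 (to Alice), so the eccentricity of Yusuf is 4.

4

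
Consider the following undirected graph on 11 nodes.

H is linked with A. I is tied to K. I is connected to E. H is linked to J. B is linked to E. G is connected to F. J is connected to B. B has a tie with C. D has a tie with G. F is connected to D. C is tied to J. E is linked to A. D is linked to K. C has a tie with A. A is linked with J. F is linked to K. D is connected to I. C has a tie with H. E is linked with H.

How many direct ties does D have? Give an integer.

4

D is directly tied to F, G, I, and K. That is 4 neighbors, so the degree of D is 4.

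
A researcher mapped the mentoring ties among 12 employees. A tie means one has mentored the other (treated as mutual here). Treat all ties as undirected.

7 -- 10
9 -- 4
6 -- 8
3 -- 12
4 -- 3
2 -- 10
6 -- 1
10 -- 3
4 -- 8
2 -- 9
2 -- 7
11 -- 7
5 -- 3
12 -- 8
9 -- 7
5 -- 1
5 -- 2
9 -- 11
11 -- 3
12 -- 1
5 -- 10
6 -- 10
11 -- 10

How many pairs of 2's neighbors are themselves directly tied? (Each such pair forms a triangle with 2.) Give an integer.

3

2's neighbors: 5, 7, 9, and 10.
Neighbor pairs that are themselves tied: 2–5–10; 2–7–9; 2–7–10. Each forms one triangle with 2, for 3 in total.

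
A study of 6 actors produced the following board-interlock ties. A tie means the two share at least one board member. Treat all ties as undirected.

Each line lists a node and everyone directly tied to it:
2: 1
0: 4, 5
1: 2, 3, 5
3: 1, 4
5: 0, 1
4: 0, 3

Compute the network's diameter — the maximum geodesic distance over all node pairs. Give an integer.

Eccentricity of each node (its greatest distance to any other): 0:3, 1:2, 2:3, 3:2, 4:3, 5:2.
The maximum eccentricity is 3, realized for instance by the pair 4–2 via 4 – 3 – 1 – 2. So the diameter is 3.

3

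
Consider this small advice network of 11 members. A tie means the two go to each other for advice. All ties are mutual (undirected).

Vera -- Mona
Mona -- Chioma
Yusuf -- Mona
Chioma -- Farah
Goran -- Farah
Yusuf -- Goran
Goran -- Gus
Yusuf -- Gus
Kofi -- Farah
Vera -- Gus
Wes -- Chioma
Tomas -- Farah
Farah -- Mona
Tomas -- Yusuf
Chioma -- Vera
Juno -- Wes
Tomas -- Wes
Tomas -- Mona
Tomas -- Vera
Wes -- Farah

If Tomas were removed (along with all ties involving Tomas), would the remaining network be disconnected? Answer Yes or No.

Even without Tomas, every remaining node can still reach every other (the residual graph is connected), so Tomas is not a cut vertex.

No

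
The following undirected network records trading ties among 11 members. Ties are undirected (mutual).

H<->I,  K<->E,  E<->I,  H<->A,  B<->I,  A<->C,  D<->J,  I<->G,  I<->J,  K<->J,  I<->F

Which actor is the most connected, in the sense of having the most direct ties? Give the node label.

I

Degrees — A:2, B:1, C:1, D:1, E:2, F:1, G:1, H:2, I:6, J:3, K:2.
The maximum is 6, attained only by I.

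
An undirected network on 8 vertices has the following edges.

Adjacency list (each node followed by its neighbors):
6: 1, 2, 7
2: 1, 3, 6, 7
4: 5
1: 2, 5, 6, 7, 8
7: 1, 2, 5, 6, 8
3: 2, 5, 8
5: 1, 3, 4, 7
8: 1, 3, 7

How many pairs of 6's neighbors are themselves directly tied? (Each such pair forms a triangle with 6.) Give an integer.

3

6's neighbors: 1, 2, and 7.
Neighbor pairs that are themselves tied: 6–1–2; 6–1–7; 6–2–7. Each forms one triangle with 6, for 3 in total.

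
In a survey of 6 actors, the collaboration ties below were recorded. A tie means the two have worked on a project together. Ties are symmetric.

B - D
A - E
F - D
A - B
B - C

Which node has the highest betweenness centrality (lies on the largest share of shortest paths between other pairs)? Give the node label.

Unnormalized betweenness of each node: A:4, B:8, C:0, D:4, E:0, F:0.
B has the largest value, 8, making it the main broker — the node through which the most shortest paths run.

B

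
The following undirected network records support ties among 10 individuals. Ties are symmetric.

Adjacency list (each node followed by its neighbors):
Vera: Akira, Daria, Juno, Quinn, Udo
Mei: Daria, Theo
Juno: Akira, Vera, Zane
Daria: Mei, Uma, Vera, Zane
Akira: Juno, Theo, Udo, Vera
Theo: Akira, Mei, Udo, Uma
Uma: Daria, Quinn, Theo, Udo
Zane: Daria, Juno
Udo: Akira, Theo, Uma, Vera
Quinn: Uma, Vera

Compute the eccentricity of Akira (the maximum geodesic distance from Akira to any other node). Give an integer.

Distances from Akira: Daria:2, Juno:1, Mei:2, Quinn:2, Theo:1, Udo:1, Uma:2, Vera:1, Zane:2.
The largest is 2 (to Quinn, Daria, Mei, Uma, and Zane), so the eccentricity of Akira is 2.

2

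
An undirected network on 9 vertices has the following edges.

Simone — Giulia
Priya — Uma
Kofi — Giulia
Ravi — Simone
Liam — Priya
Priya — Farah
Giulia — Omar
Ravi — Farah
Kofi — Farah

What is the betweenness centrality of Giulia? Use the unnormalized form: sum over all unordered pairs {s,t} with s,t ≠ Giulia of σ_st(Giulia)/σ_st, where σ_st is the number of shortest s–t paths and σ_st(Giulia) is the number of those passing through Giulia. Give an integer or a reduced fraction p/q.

8

Pairs whose geodesics pass through Giulia — Uma–Omar: 1; Omar–Kofi: 1; Omar–Priya: 1; Omar–Liam: 1; Omar–Farah: 1; Omar–Ravi: 1; Omar–Simone: 1; Kofi–Simone: 1.
All other pairs contribute 0.
Summing the contributions gives betweenness(Giulia) = 8.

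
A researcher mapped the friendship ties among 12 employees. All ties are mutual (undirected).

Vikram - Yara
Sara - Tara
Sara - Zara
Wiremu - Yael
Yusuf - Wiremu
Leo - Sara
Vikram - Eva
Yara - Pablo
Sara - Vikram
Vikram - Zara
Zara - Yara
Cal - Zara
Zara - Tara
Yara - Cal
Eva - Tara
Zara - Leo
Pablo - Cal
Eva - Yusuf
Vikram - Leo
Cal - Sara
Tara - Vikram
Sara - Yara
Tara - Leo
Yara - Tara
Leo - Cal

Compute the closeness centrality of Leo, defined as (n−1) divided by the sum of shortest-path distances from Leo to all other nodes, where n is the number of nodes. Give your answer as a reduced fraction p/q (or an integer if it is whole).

Distances from Leo: Cal:1, Eva:2, Pablo:2, Sara:1, Tara:1, Vikram:1, Wiremu:4, Yael:5, Yara:2, Yusuf:3, Zara:1. Sum = 23.
n = 12, so closeness = 11/23.

11/23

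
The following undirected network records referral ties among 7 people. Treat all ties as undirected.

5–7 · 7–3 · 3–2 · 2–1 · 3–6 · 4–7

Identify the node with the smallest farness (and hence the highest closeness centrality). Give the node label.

Farness (sum of distances to all others) for each node — 1:17, 2:12, 3:9, 4:15, 5:15, 6:14, 7:10.
The smallest farness is 9, for 3, so 3 has the highest closeness.

3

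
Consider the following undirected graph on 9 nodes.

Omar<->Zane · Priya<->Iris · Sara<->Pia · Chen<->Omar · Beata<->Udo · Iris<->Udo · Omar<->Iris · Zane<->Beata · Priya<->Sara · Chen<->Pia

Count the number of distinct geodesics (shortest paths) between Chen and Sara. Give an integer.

1

The shortest distance is 2, and the only length-2 path is Chen–Pia–Sara. So there is exactly 1 shortest path.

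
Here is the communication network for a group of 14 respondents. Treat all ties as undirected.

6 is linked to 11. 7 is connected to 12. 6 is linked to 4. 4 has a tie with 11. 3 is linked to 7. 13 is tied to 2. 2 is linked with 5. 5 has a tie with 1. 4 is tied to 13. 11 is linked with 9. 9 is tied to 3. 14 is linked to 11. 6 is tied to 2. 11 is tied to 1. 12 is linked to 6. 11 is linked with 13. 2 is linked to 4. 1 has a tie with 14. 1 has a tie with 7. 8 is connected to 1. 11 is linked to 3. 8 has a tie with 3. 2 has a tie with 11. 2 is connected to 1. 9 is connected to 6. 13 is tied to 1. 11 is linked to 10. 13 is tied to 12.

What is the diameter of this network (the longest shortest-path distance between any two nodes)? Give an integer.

Eccentricity of each node (its greatest distance to any other): 1:2, 2:2, 3:3, 4:3, 5:3, 6:3, 7:3, 8:3, 9:3, 10:3, 11:2, 12:3, 13:2, 14:3.
The maximum eccentricity is 3, realized for instance by the pair 7–10 via 7 – 3 – 11 – 10. So the diameter is 3.

3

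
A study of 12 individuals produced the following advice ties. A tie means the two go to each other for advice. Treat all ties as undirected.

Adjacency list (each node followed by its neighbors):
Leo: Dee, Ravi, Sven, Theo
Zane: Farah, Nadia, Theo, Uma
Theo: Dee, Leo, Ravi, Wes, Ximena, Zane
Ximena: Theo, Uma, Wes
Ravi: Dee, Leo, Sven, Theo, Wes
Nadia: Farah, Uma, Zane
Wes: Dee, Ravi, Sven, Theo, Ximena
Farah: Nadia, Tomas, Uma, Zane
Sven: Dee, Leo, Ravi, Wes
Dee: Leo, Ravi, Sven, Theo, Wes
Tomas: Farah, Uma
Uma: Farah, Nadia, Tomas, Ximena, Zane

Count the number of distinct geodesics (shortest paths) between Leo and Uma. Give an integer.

2

The shortest distance is 3. The length-3 paths are: Leo–Theo–Zane–Uma; Leo–Theo–Ximena–Uma.
That gives 2 distinct shortest paths.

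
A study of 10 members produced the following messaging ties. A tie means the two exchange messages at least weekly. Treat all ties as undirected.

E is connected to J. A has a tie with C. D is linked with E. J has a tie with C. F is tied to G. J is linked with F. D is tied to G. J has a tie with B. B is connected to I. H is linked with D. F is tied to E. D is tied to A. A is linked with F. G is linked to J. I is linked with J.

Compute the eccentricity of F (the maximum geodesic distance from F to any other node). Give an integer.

Distances from F: A:1, B:2, C:2, D:2, E:1, G:1, H:3, I:2, J:1.
The largest is 3 (to H), so the eccentricity of F is 3.

3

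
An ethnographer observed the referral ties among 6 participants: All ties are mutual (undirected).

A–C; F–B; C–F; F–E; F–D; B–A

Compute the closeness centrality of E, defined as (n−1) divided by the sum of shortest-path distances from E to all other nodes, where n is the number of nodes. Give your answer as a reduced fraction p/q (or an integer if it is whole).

1/2

Distances from E: A:3, B:2, C:2, D:2, F:1. Sum = 10.
n = 6, so closeness = 5/10 = 1/2.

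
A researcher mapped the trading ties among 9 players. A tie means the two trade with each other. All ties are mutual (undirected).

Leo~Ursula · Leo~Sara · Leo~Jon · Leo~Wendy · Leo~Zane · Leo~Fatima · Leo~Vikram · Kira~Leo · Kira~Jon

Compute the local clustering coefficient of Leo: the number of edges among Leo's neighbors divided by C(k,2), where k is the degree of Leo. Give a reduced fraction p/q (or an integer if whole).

Leo's neighbors: Fatima, Jon, Kira, Sara, Ursula, Vikram, Wendy, and Zane (k = 8).
Possible neighbor pairs: C(8,2) = 28. Edges among them: Jon–Kira → e = 1.
Clustering(Leo) = 1/28.

1/28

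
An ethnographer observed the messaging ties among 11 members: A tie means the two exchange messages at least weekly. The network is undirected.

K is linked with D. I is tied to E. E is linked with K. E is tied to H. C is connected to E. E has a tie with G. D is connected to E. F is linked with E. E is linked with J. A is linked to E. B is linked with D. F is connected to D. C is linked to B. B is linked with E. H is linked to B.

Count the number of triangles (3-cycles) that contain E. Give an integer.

5

E's neighbors: A, B, C, D, F, G, H, I, J, and K.
Neighbor pairs that are themselves tied: E–B–C; E–B–D; E–B–H; E–D–F; E–D–K. Each forms one triangle with E, for 5 in total.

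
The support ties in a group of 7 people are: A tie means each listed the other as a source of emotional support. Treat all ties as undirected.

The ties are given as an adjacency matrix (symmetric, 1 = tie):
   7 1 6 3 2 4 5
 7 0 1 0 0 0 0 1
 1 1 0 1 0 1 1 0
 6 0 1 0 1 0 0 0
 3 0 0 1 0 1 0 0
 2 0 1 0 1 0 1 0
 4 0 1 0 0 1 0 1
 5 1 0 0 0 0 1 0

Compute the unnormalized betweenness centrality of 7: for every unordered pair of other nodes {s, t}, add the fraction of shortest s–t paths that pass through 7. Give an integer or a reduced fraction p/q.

1

Pairs whose geodesics pass through 7 — 1–5: 1/2; 6–5: 1/2.
All other pairs contribute 0.
Summing the contributions gives betweenness(7) = 1.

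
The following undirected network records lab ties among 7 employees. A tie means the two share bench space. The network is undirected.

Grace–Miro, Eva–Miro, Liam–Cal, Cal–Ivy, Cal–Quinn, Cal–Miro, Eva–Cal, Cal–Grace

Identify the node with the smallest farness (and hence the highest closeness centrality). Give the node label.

Cal

Farness (sum of distances to all others) for each node — Cal:6, Eva:10, Grace:10, Ivy:11, Liam:11, Miro:9, Quinn:11.
The smallest farness is 6, for Cal, so Cal has the highest closeness.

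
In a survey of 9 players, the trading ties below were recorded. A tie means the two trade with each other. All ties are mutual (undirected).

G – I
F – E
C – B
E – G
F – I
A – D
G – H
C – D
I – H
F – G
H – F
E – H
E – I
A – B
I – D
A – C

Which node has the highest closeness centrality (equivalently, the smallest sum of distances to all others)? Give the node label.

I

Farness (sum of distances to all others) for each node — A:17, B:23, C:17, D:13, E:16, F:16, G:16, H:16, I:12.
The smallest farness is 12, for I, so I has the highest closeness.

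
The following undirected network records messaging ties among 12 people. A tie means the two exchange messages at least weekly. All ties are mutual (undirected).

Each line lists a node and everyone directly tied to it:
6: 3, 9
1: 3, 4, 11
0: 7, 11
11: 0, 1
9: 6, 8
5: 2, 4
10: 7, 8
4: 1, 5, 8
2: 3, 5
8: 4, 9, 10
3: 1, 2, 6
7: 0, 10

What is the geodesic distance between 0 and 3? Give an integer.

3

One shortest route is 0 – 11 – 1 – 3, which uses 3 edges, and at distance 2 from 0 we only reach {1, 10}, which does not include 3. So d(0,3) = 3.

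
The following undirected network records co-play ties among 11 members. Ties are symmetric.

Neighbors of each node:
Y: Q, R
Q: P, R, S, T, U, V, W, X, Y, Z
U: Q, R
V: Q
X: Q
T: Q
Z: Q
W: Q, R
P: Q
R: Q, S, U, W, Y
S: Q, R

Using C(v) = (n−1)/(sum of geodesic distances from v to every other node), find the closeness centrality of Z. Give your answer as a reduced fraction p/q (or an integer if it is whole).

10/19

Distances from Z: P:2, Q:1, R:2, S:2, T:2, U:2, V:2, W:2, X:2, Y:2. Sum = 19.
n = 11, so closeness = 10/19.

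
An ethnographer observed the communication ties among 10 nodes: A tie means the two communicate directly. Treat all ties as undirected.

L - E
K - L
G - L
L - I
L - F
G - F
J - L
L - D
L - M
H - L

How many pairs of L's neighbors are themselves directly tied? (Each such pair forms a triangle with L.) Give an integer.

L's neighbors: D, E, F, G, H, I, J, K, and M.
Neighbor pairs that are themselves tied: L–F–G. Each forms one triangle with L, for 1 in total.

1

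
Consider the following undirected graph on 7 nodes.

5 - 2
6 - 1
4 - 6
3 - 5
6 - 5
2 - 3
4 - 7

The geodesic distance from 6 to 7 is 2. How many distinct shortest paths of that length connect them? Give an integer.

The shortest distance is 2, and the only length-2 path is 6–4–7. So there is exactly 1 shortest path.

1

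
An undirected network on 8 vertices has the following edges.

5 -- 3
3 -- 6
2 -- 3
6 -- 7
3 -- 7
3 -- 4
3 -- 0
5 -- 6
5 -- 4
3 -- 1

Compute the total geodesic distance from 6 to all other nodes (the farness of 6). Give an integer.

11

Distances from 6: 0:2, 1:2, 2:2, 3:1, 4:2, 5:1, 7:1.
Sum = 2 + 2 + 2 + 1 + 2 + 1 + 1 = 11.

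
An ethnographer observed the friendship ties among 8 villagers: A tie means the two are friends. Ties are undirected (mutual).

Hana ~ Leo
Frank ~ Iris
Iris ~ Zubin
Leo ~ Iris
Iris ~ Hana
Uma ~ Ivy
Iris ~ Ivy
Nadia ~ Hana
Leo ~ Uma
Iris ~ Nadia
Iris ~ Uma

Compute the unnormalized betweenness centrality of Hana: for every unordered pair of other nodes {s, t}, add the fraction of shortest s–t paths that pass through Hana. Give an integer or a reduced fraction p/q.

Pairs whose geodesics pass through Hana — Nadia–Leo: 1/2.
All other pairs contribute 0.
Summing the contributions gives betweenness(Hana) = 1/2.

1/2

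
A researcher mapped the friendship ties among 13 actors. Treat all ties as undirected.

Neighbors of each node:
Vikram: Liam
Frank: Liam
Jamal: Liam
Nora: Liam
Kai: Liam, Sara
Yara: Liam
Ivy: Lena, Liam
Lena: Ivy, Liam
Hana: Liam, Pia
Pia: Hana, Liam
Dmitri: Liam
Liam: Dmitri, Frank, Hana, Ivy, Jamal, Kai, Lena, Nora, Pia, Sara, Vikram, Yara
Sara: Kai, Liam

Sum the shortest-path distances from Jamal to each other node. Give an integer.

Distances from Jamal: Dmitri:2, Frank:2, Hana:2, Ivy:2, Kai:2, Lena:2, Liam:1, Nora:2, Pia:2, Sara:2, Vikram:2, Yara:2.
Sum = 2 + 2 + 2 + 2 + 2 + 2 + 1 + 2 + 2 + 2 + 2 + 2 = 23.

23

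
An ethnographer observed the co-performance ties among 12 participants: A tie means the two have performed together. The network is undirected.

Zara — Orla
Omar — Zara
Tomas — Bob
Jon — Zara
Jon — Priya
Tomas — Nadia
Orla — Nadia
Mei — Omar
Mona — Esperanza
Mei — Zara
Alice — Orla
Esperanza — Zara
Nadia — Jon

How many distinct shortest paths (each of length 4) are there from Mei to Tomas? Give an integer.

2

The shortest distance is 4. The length-4 paths are: Mei–Zara–Orla–Nadia–Tomas; Mei–Zara–Jon–Nadia–Tomas.
That gives 2 distinct shortest paths.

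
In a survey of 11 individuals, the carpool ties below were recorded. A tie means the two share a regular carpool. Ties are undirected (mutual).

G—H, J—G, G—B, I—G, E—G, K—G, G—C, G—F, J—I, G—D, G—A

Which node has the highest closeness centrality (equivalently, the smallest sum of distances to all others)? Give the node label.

G

Farness (sum of distances to all others) for each node — A:19, B:19, C:19, D:19, E:19, F:19, G:10, H:19, I:18, J:18, K:19.
The smallest farness is 10, for G, so G has the highest closeness.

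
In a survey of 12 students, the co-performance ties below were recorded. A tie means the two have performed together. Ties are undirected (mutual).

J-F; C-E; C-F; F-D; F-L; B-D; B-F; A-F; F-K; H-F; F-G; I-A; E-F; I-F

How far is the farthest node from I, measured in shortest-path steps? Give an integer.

2

Distances from I: A:1, B:2, C:2, D:2, E:2, F:1, G:2, H:2, J:2, K:2, L:2.
The largest is 2 (to C, G, D, K, L, B, E, J, and H), so the eccentricity of I is 2.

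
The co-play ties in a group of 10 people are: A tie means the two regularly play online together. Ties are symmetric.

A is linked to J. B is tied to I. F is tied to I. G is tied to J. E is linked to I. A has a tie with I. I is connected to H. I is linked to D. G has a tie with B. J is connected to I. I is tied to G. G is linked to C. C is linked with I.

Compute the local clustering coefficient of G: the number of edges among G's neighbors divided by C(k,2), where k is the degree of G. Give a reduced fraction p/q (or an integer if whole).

G's neighbors: B, C, I, and J (k = 4).
Possible neighbor pairs: C(4,2) = 6. Edges among them: B–I, C–I, I–J → e = 3.
Clustering(G) = 3/6 = 1/2.

1/2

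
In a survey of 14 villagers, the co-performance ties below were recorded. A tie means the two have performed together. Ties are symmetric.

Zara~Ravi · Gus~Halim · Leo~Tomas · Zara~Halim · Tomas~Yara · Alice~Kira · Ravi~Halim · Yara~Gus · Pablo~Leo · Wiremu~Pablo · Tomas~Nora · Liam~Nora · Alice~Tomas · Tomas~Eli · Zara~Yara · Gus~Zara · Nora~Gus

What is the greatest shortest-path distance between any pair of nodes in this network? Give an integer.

6

Eccentricity of each node (its greatest distance to any other): Alice:4, Eli:4, Gus:5, Halim:6, Kira:5, Leo:4, Liam:5, Nora:4, Pablo:5, Ravi:6, Tomas:3, Wiremu:6, Yara:4, Zara:5.
The maximum eccentricity is 6, realized for instance by the pair Wiremu–Halim via Wiremu – Pablo – Leo – Tomas – Yara – Zara – Halim. So the diameter is 6.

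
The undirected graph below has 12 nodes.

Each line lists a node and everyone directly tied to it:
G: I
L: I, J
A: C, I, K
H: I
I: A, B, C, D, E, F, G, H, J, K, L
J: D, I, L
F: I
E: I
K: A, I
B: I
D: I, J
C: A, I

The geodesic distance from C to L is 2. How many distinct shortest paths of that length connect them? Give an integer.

The shortest distance is 2, and the only length-2 path is C–I–L. So there is exactly 1 shortest path.

1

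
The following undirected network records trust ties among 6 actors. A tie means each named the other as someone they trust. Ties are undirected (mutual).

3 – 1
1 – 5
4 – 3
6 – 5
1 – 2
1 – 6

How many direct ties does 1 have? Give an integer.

4

1 is directly tied to 2, 3, 5, and 6. That is 4 neighbors, so the degree of 1 is 4.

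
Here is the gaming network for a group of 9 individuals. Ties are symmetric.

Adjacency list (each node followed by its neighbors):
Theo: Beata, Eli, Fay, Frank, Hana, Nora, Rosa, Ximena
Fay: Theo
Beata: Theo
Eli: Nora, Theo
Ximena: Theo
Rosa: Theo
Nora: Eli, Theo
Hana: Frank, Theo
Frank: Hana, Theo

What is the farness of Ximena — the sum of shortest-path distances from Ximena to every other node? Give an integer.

15

Distances from Ximena: Beata:2, Eli:2, Fay:2, Frank:2, Hana:2, Nora:2, Rosa:2, Theo:1.
Sum = 2 + 2 + 2 + 2 + 2 + 2 + 2 + 1 = 15.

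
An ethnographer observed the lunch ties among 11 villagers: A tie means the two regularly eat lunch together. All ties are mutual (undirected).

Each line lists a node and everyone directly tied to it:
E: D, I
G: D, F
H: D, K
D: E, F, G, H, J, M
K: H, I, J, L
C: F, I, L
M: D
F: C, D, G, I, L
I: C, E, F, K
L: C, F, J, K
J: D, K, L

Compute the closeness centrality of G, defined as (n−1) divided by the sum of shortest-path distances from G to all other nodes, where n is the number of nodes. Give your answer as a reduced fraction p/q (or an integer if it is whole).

10/19

Distances from G: C:2, D:1, E:2, F:1, H:2, I:2, J:2, K:3, L:2, M:2. Sum = 19.
n = 11, so closeness = 10/19.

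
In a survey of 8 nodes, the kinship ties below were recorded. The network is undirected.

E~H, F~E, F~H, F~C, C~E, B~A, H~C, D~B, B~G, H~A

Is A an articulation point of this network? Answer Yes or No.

Removing A leaves {C, E, F, and H} with no path to {B, D, and G}, so the network splits into 2 components. A is a cut vertex.

Yes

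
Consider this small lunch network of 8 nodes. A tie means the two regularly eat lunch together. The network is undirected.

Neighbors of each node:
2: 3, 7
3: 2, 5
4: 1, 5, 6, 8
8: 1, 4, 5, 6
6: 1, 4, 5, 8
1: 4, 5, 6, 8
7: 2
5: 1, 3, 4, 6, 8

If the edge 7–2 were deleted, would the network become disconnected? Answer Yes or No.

Yes

Without the 7–2 edge there is no alternate route between 7 and 2, so the network disconnects. It is a bridge.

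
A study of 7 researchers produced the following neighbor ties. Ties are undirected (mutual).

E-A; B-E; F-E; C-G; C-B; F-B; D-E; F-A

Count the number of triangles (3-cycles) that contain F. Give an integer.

2

F's neighbors: A, B, and E.
Neighbor pairs that are themselves tied: F–A–E; F–B–E. Each forms one triangle with F, for 2 in total.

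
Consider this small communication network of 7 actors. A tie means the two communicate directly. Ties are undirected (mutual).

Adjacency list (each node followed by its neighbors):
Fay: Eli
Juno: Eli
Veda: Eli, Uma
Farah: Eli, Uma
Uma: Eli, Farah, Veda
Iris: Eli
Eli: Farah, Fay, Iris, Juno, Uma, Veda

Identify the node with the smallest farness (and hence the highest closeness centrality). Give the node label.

Farness (sum of distances to all others) for each node — Eli:6, Farah:10, Fay:11, Iris:11, Juno:11, Uma:9, Veda:10.
The smallest farness is 6, for Eli, so Eli has the highest closeness.

Eli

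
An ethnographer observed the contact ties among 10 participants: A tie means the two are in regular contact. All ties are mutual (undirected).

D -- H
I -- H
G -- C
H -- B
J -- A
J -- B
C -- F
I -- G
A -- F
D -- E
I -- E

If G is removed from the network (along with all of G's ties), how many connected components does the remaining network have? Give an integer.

1

G's neighbors (C and I) remain reachable from one another through other ties, so the rest of the network stays in one piece.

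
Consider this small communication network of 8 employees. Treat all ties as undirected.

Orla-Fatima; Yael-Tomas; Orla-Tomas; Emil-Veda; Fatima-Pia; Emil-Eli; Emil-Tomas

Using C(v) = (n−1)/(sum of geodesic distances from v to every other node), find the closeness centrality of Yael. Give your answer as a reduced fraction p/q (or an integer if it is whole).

7/18

Distances from Yael: Eli:3, Emil:2, Fatima:3, Orla:2, Pia:4, Tomas:1, Veda:3. Sum = 18.
n = 8, so closeness = 7/18.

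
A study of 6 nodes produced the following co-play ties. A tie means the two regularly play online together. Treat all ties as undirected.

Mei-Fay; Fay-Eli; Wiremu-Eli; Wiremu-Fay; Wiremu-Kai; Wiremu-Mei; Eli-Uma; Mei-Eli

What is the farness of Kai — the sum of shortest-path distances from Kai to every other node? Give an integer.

Distances from Kai: Eli:2, Fay:2, Mei:2, Uma:3, Wiremu:1.
Sum = 2 + 2 + 2 + 3 + 1 = 10.

10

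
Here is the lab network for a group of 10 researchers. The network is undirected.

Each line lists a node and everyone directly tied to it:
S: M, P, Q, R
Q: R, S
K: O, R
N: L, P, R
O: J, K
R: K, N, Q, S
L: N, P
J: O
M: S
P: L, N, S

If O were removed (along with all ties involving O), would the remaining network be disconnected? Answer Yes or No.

Yes

Removing O leaves {K, L, M, N, P, Q, R, and S} with no path to {J}, so the network splits into 2 components. O is a cut vertex.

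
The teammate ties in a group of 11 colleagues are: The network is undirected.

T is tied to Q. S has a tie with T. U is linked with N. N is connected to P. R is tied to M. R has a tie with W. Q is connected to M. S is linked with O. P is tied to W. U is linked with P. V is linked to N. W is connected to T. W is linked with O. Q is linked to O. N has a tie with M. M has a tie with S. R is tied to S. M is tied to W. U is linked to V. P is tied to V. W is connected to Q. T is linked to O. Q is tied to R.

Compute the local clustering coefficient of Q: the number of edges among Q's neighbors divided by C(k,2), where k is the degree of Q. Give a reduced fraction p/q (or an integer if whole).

Q's neighbors: M, O, R, T, and W (k = 5).
Possible neighbor pairs: C(5,2) = 10. Edges among them: M–R, M–W, O–T, O–W, R–W, T–W → e = 6.
Clustering(Q) = 6/10 = 3/5.

3/5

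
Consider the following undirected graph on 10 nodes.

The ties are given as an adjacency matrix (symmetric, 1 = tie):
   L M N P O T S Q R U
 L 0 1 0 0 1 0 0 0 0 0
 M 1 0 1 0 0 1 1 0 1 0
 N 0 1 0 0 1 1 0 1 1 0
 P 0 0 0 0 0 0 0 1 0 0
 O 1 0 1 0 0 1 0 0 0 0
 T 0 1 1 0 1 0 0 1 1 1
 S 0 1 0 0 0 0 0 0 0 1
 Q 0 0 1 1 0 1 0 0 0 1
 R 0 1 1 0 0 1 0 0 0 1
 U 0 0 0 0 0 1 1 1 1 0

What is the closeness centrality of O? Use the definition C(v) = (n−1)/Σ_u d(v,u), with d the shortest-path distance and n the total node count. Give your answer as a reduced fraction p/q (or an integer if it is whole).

Distances from O: L:1, M:2, N:1, P:3, Q:2, R:2, S:3, T:1, U:2. Sum = 17.
n = 10, so closeness = 9/17.

9/17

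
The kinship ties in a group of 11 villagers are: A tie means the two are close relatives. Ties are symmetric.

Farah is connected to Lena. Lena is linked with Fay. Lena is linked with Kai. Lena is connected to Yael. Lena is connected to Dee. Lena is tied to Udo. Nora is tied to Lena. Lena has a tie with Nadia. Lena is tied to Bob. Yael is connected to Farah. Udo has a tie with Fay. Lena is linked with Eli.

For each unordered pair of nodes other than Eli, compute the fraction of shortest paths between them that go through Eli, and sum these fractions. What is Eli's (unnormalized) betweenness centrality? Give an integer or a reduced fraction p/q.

No shortest path between any pair of other nodes passes through Eli.
Summing the contributions gives betweenness(Eli) = 0.

0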